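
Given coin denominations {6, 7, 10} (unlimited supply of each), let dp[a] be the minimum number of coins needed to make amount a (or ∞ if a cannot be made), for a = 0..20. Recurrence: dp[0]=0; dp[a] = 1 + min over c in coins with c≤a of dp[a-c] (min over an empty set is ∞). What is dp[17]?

2

 a  0  1  2  3  4  5  6  7  8  9 10 11 12 13 14 15 16 17 18 19 20
dp  0  -  -  -  -  -  1  1  -  -  1  -  2  2  2  -  2  2  3  3  2
(- denotes ∞ / unreachable)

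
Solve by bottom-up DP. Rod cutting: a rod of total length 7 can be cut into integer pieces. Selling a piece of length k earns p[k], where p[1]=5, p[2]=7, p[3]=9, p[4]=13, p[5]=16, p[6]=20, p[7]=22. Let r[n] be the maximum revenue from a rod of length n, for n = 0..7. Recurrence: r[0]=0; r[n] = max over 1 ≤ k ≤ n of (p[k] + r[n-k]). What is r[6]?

30

   n    0    1    2    3    4    5    6    7
r[n]    0    5   10   15   20   25   30   35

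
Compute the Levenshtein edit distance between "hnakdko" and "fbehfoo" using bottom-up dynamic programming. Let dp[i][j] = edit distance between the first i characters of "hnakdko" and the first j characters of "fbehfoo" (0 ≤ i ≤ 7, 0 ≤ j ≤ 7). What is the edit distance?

   ''  f  b  e  h  f  o  o
''  0  1  2  3  4  5  6  7
 h  1  1  2  3  3  4  5  6
 n  2  2  2  3  4  4  5  6
 a  3  3  3  3  4  5  5  6
 k  4  4  4  4  4  5  6  6
 d  5  5  5  5  5  5  6  7
 k  6  6  6  6  6  6  6  7
 o  7  7  7  7  7  7  6  6

6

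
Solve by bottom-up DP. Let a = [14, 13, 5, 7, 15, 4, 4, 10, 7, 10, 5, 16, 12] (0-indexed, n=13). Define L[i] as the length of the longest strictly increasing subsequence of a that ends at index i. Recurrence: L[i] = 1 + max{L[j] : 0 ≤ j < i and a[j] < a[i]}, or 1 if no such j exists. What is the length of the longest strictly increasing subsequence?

   i    0    1    2    3    4    5    6    7    8    9   10   11   12
a[i]   14   13    5    7   15    4    4   10    7   10    5   16   12
L[i]    1    1    1    2    3    1    1    3    2    3    2    4    4

4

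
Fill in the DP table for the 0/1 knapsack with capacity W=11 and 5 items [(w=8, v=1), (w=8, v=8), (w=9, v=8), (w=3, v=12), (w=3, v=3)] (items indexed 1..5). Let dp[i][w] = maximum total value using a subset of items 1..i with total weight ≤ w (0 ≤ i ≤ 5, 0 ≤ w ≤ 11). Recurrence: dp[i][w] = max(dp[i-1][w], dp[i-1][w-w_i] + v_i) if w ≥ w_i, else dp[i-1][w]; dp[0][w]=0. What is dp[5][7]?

i\w   0   1   2   3   4   5   6   7   8   9  10  11
  0   0   0   0   0   0   0   0   0   0   0   0   0
  1   0   0   0   0   0   0   0   0   1   1   1   1
  2   0   0   0   0   0   0   0   0   8   8   8   8
  3   0   0   0   0   0   0   0   0   8   8   8   8
  4   0   0   0  12  12  12  12  12  12  12  12  20
  5   0   0   0  12  12  12  15  15  15  15  15  20

15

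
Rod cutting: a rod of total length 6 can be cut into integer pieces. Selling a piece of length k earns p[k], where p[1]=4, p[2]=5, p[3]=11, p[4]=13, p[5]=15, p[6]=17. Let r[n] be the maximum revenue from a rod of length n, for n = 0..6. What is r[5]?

   n    0    1    2    3    4    5    6
r[n]    0    4    8   12   16   20   24

20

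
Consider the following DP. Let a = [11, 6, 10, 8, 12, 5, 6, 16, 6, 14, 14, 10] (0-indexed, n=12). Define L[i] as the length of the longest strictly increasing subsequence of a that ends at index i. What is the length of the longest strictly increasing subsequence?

4

   i    0    1    2    3    4    5    6    7    8    9   10   11
a[i]   11    6   10    8   12    5    6   16    6   14   14   10
L[i]    1    1    2    2    3    1    2    4    2    4    4    3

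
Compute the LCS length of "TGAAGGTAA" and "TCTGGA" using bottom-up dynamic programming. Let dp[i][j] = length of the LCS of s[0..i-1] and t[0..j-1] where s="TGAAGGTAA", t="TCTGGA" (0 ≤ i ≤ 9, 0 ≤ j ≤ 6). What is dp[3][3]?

1

   ''  T  C  T  G  G  A
''  0  0  0  0  0  0  0
 T  0  1  1  1  1  1  1
 G  0  1  1  1  2  2  2
 A  0  1  1  1  2  2  3
 A  0  1  1  1  2  2  3
 G  0  1  1  1  2  3  3
 G  0  1  1  1  2  3  3
 T  0  1  1  2  2  3  3
 A  0  1  1  2  2  3  4
 A  0  1  1  2  2  3  4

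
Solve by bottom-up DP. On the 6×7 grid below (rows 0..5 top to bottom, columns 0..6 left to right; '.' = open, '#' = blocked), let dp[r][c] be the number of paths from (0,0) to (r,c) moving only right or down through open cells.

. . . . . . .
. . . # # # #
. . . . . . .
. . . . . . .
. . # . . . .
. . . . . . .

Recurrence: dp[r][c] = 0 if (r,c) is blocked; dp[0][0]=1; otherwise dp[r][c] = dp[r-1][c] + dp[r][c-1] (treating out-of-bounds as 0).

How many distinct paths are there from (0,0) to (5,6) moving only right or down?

226

r\c   0   1   2   3   4   5   6
  0   1   1   1   1   1   1   1
  1   1   2   3   0   0   0   0
  2   1   3   6   6   6   6   6
  3   1   4  10  16  22  28  34
  4   1   5   0  16  38  66 100
  5   1   6   6  22  60 126 226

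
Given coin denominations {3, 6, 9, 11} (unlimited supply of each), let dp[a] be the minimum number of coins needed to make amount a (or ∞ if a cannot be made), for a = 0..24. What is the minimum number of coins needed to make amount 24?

 a  0  1  2  3  4  5  6  7  8  9 10 11 12 13 14 15 16 17 18 19 20 21 22 23 24
dp  0  -  -  1  -  -  1  -  -  1  -  1  2  -  2  2  -  2  2  -  2  3  2  3  3
(- denotes ∞ / unreachable)

3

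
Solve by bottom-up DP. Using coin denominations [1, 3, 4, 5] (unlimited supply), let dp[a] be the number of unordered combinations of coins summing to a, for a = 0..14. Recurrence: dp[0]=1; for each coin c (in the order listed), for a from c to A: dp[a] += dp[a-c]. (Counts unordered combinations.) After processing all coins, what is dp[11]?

14

after  coin     0     1     2     3     4     5     6     7     8     9    10    11    12    13    14
          1     1     1     1     1     1     1     1     1     1     1     1     1     1     1     1
          3     1     1     1     2     2     2     3     3     3     4     4     4     5     5     5
          4     1     1     1     2     3     3     4     5     6     7     8     9    11    12    13
          5     1     1     1     2     3     4     5     6     8    10    12    14    17    20    23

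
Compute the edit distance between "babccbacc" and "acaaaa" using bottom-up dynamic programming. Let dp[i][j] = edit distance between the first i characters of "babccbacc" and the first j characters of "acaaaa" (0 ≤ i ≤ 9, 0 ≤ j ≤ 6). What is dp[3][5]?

   ''  a  c  a  a  a  a
''  0  1  2  3  4  5  6
 b  1  1  2  3  4  5  6
 a  2  1  2  2  3  4  5
 b  3  2  2  3  3  4  5
 c  4  3  2  3  4  4  5
 c  5  4  3  3  4  5  5
 b  6  5  4  4  4  5  6
 a  7  6  5  4  4  4  5
 c  8  7  6  5  5  5  5
 c  9  8  7  6  6  6  6

4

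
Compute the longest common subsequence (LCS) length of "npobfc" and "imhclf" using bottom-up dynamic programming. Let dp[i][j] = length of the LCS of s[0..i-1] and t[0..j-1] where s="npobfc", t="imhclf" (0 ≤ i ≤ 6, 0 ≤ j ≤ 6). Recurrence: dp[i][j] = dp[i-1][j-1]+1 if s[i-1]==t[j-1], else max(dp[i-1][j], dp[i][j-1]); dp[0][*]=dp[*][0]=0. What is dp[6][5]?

1

   ''  i  m  h  c  l  f
''  0  0  0  0  0  0  0
 n  0  0  0  0  0  0  0
 p  0  0  0  0  0  0  0
 o  0  0  0  0  0  0  0
 b  0  0  0  0  0  0  0
 f  0  0  0  0  0  0  1
 c  0  0  0  0  1  1  1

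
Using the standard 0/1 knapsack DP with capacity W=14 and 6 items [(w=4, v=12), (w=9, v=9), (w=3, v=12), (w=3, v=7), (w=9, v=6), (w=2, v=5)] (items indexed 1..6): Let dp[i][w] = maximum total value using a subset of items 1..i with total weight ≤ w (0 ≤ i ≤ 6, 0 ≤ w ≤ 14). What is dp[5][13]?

31

i\w   0   1   2   3   4   5   6   7   8   9  10  11  12  13  14
  0   0   0   0   0   0   0   0   0   0   0   0   0   0   0   0
  1   0   0   0   0  12  12  12  12  12  12  12  12  12  12  12
  2   0   0   0   0  12  12  12  12  12  12  12  12  12  21  21
  3   0   0   0  12  12  12  12  24  24  24  24  24  24  24  24
  4   0   0   0  12  12  12  19  24  24  24  31  31  31  31  31
  5   0   0   0  12  12  12  19  24  24  24  31  31  31  31  31
  6   0   0   5  12  12  17  19  24  24  29  31  31  36  36  36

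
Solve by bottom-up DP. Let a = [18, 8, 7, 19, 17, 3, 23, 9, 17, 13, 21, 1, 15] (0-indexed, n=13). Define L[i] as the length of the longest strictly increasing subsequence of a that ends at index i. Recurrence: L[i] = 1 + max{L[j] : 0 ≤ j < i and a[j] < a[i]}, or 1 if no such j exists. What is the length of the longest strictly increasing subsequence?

   i    0    1    2    3    4    5    6    7    8    9   10   11   12
a[i]   18    8    7   19   17    3   23    9   17   13   21    1   15
L[i]    1    1    1    2    2    1    3    2    3    3    4    1    4

4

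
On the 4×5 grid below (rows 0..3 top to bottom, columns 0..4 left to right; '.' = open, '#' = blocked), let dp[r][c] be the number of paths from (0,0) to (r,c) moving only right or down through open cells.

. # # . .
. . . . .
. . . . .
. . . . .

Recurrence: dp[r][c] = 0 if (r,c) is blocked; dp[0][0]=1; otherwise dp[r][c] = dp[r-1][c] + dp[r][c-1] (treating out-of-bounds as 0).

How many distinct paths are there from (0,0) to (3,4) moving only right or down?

r\c   0   1   2   3   4
  0   1   0   0   0   0
  1   1   1   1   1   1
  2   1   2   3   4   5
  3   1   3   6  10  15

15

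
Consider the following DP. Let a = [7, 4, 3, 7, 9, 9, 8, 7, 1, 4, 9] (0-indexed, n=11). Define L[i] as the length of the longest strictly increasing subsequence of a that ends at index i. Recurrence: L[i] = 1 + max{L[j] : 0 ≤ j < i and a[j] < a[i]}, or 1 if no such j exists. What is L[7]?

2

   i    0    1    2    3    4    5    6    7    8    9   10
a[i]    7    4    3    7    9    9    8    7    1    4    9
L[i]    1    1    1    2    3    3    3    2    1    2    4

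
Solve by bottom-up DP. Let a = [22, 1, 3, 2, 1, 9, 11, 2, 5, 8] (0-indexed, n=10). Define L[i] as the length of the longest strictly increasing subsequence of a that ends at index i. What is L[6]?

4

   i    0    1    2    3    4    5    6    7    8    9
a[i]   22    1    3    2    1    9   11    2    5    8
L[i]    1    1    2    2    1    3    4    2    3    4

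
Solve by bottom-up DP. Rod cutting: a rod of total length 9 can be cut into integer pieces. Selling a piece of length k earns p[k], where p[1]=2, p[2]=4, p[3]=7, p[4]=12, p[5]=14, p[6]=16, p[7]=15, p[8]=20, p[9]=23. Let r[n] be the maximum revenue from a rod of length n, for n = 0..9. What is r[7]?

   n    0    1    2    3    4    5    6    7    8    9
r[n]    0    2    4    7   12   14   16   19   24   26

19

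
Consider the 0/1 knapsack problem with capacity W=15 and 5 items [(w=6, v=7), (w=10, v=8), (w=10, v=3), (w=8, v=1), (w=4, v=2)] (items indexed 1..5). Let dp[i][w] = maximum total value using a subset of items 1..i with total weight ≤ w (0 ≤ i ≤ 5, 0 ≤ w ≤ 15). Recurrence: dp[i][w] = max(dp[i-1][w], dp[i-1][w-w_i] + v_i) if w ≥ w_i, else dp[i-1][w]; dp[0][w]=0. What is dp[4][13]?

i\w   0   1   2   3   4   5   6   7   8   9  10  11  12  13  14  15
  0   0   0   0   0   0   0   0   0   0   0   0   0   0   0   0   0
  1   0   0   0   0   0   0   7   7   7   7   7   7   7   7   7   7
  2   0   0   0   0   0   0   7   7   7   7   8   8   8   8   8   8
  3   0   0   0   0   0   0   7   7   7   7   8   8   8   8   8   8
  4   0   0   0   0   0   0   7   7   7   7   8   8   8   8   8   8
  5   0   0   0   0   2   2   7   7   7   7   9   9   9   9  10  10

8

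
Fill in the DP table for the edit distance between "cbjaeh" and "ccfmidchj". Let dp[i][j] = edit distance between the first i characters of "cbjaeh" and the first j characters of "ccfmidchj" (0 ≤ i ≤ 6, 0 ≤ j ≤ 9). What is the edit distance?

   ''  c  c  f  m  i  d  c  h  j
''  0  1  2  3  4  5  6  7  8  9
 c  1  0  1  2  3  4  5  6  7  8
 b  2  1  1  2  3  4  5  6  7  8
 j  3  2  2  2  3  4  5  6  7  7
 a  4  3  3  3  3  4  5  6  7  8
 e  5  4  4  4  4  4  5  6  7  8
 h  6  5  5  5  5  5  5  6  6  7

7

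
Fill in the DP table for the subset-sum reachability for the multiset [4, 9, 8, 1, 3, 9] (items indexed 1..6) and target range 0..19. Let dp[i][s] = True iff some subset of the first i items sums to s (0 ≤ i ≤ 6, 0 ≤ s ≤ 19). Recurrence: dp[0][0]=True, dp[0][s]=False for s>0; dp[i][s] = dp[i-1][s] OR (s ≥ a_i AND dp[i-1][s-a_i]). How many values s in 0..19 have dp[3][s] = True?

i\s   0   1   2   3   4   5   6   7   8   9  10  11  12  13  14  15  16  17  18  19
  0   T   F   F   F   F   F   F   F   F   F   F   F   F   F   F   F   F   F   F   F
  1   T   F   F   F   T   F   F   F   F   F   F   F   F   F   F   F   F   F   F   F
  2   T   F   F   F   T   F   F   F   F   T   F   F   F   T   F   F   F   F   F   F
  3   T   F   F   F   T   F   F   F   T   T   F   F   T   T   F   F   F   T   F   F
  4   T   T   F   F   T   T   F   F   T   T   T   F   T   T   T   F   F   T   T   F
  5   T   T   F   T   T   T   F   T   T   T   T   T   T   T   T   T   T   T   T   F
  6   T   T   F   T   T   T   F   T   T   T   T   T   T   T   T   T   T   T   T   T

7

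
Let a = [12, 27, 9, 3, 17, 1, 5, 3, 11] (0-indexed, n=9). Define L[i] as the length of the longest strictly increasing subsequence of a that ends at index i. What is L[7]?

2

   i    0    1    2    3    4    5    6    7    8
a[i]   12   27    9    3   17    1    5    3   11
L[i]    1    2    1    1    2    1    2    2    3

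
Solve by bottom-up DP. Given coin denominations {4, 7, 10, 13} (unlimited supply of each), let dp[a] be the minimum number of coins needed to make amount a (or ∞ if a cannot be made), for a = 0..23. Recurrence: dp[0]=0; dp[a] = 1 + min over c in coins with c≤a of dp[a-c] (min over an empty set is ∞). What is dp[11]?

2

 a  0  1  2  3  4  5  6  7  8  9 10 11 12 13 14 15 16 17 18 19 20 21 22 23
dp  0  -  -  -  1  -  -  1  2  -  1  2  3  1  2  3  4  2  3  4  2  3  4  2
(- denotes ∞ / unreachable)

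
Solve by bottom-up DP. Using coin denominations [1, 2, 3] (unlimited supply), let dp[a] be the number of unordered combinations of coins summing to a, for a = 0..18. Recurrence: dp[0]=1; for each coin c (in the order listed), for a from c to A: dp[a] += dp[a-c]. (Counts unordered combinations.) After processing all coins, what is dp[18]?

after  coin     0     1     2     3     4     5     6     7     8     9    10    11    12    13    14    15    16    17    18
          1     1     1     1     1     1     1     1     1     1     1     1     1     1     1     1     1     1     1     1
          2     1     1     2     2     3     3     4     4     5     5     6     6     7     7     8     8     9     9    10
          3     1     1     2     3     4     5     7     8    10    12    14    16    19    21    24    27    30    33    37

37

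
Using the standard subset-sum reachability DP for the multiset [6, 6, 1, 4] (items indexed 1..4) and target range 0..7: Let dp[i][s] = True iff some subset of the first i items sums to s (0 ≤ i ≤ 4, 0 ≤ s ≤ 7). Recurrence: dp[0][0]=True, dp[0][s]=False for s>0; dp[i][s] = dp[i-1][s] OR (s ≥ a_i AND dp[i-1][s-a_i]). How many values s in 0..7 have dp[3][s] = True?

i\s   0   1   2   3   4   5   6   7
  0   T   F   F   F   F   F   F   F
  1   T   F   F   F   F   F   T   F
  2   T   F   F   F   F   F   T   F
  3   T   T   F   F   F   F   T   T
  4   T   T   F   F   T   T   T   T

4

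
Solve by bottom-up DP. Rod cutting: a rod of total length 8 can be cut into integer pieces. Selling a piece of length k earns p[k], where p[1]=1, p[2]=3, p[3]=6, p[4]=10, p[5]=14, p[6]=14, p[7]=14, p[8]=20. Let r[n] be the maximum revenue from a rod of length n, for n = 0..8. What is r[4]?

10

   n    0    1    2    3    4    5    6    7    8
r[n]    0    1    3    6   10   14   15   17   20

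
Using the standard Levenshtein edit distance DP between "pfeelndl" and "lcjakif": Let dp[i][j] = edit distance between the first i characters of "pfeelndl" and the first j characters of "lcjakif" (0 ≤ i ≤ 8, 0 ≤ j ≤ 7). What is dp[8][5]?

8

   ''  l  c  j  a  k  i  f
''  0  1  2  3  4  5  6  7
 p  1  1  2  3  4  5  6  7
 f  2  2  2  3  4  5  6  6
 e  3  3  3  3  4  5  6  7
 e  4  4  4  4  4  5  6  7
 l  5  4  5  5  5  5  6  7
 n  6  5  5  6  6  6  6  7
 d  7  6  6  6  7  7  7  7
 l  8  7  7  7  7  8  8  8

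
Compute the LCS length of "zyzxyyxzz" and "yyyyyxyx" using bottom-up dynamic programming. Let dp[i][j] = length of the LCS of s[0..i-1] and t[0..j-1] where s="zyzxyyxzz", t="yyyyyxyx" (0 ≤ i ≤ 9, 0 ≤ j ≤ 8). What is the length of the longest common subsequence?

   ''  y  y  y  y  y  x  y  x
''  0  0  0  0  0  0  0  0  0
 z  0  0  0  0  0  0  0  0  0
 y  0  1  1  1  1  1  1  1  1
 z  0  1  1  1  1  1  1  1  1
 x  0  1  1  1  1  1  2  2  2
 y  0  1  2  2  2  2  2  3  3
 y  0  1  2  3  3  3  3  3  3
 x  0  1  2  3  3  3  4  4  4
 z  0  1  2  3  3  3  4  4  4
 z  0  1  2  3  3  3  4  4  4

4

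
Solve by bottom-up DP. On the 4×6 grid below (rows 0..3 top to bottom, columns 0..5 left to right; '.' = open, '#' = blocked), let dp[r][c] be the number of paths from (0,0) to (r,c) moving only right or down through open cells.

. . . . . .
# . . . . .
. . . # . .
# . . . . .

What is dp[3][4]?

8

r\c   0   1   2   3   4   5
  0   1   1   1   1   1   1
  1   0   1   2   3   4   5
  2   0   1   3   0   4   9
  3   0   1   4   4   8  17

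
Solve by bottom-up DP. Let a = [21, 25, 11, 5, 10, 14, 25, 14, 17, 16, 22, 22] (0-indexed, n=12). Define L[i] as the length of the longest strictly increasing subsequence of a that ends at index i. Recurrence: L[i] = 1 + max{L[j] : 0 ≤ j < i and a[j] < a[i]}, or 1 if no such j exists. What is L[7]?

   i    0    1    2    3    4    5    6    7    8    9   10   11
a[i]   21   25   11    5   10   14   25   14   17   16   22   22
L[i]    1    2    1    1    2    3    4    3    4    4    5    5

3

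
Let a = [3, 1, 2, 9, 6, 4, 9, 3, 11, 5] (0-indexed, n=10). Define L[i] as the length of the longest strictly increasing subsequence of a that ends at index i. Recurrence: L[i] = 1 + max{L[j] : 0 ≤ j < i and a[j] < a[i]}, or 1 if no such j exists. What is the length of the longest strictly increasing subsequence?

5

   i    0    1    2    3    4    5    6    7    8    9
a[i]    3    1    2    9    6    4    9    3   11    5
L[i]    1    1    2    3    3    3    4    3    5    4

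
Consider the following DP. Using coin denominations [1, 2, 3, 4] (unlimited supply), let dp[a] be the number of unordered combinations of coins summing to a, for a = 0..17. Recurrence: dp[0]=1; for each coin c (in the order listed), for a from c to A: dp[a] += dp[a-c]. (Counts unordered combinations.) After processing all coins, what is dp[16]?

64

after  coin     0     1     2     3     4     5     6     7     8     9    10    11    12    13    14    15    16    17
          1     1     1     1     1     1     1     1     1     1     1     1     1     1     1     1     1     1     1
          2     1     1     2     2     3     3     4     4     5     5     6     6     7     7     8     8     9     9
          3     1     1     2     3     4     5     7     8    10    12    14    16    19    21    24    27    30    33
          4     1     1     2     3     5     6     9    11    15    18    23    27    34    39    47    54    64    72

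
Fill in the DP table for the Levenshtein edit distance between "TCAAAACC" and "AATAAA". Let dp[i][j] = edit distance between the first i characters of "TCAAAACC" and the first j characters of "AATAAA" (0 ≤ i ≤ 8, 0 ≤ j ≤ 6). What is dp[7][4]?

   ''  A  A  T  A  A  A
''  0  1  2  3  4  5  6
 T  1  1  2  2  3  4  5
 C  2  2  2  3  3  4  5
 A  3  2  2  3  3  3  4
 A  4  3  2  3  3  3  3
 A  5  4  3  3  3  3  3
 A  6  5  4  4  3  3  3
 C  7  6  5  5  4  4  4
 C  8  7  6  6  5  5  5

4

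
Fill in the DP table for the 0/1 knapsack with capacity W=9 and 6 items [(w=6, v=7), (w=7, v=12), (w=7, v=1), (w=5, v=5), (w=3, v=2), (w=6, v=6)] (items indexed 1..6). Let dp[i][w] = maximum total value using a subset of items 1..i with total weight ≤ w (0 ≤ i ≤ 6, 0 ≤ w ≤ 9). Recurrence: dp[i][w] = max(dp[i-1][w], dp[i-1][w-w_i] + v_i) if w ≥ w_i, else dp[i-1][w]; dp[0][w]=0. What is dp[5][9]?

12

i\w   0   1   2   3   4   5   6   7   8   9
  0   0   0   0   0   0   0   0   0   0   0
  1   0   0   0   0   0   0   7   7   7   7
  2   0   0   0   0   0   0   7  12  12  12
  3   0   0   0   0   0   0   7  12  12  12
  4   0   0   0   0   0   5   7  12  12  12
  5   0   0   0   2   2   5   7  12  12  12
  6   0   0   0   2   2   5   7  12  12  12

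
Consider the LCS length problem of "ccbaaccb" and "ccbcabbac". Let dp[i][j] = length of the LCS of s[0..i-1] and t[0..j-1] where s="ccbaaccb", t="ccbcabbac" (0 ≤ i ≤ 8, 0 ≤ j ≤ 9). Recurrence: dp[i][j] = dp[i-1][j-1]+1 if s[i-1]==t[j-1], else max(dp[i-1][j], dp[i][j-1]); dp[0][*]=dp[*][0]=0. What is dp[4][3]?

   ''  c  c  b  c  a  b  b  a  c
''  0  0  0  0  0  0  0  0  0  0
 c  0  1  1  1  1  1  1  1  1  1
 c  0  1  2  2  2  2  2  2  2  2
 b  0  1  2  3  3  3  3  3  3  3
 a  0  1  2  3  3  4  4  4  4  4
 a  0  1  2  3  3  4  4  4  5  5
 c  0  1  2  3  4  4  4  4  5  6
 c  0  1  2  3  4  4  4  4  5  6
 b  0  1  2  3  4  4  5  5  5  6

3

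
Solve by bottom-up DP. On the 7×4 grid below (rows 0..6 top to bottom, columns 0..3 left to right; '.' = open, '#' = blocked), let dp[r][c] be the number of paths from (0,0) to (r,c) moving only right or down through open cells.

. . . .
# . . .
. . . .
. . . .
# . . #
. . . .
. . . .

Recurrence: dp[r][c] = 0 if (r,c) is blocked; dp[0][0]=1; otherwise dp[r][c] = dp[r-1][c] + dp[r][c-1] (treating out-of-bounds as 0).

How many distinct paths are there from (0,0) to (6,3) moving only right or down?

13

r\c   0   1   2   3
  0   1   1   1   1
  1   0   1   2   3
  2   0   1   3   6
  3   0   1   4  10
  4   0   1   5   0
  5   0   1   6   6
  6   0   1   7  13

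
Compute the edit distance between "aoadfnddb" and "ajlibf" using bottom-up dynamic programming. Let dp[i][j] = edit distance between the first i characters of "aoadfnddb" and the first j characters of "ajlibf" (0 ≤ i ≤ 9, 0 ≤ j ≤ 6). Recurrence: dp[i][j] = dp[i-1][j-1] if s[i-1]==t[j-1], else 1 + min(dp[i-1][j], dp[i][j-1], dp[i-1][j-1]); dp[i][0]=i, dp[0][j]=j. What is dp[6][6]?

5

   ''  a  j  l  i  b  f
''  0  1  2  3  4  5  6
 a  1  0  1  2  3  4  5
 o  2  1  1  2  3  4  5
 a  3  2  2  2  3  4  5
 d  4  3  3  3  3  4  5
 f  5  4  4  4  4  4  4
 n  6  5  5  5  5  5  5
 d  7  6  6  6  6  6  6
 d  8  7  7  7  7  7  7
 b  9  8  8  8  8  7  8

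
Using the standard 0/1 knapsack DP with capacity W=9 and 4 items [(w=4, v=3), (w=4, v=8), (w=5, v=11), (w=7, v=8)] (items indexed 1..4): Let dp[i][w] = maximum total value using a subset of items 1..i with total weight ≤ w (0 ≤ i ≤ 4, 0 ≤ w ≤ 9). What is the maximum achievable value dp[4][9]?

19

i\w   0   1   2   3   4   5   6   7   8   9
  0   0   0   0   0   0   0   0   0   0   0
  1   0   0   0   0   3   3   3   3   3   3
  2   0   0   0   0   8   8   8   8  11  11
  3   0   0   0   0   8  11  11  11  11  19
  4   0   0   0   0   8  11  11  11  11  19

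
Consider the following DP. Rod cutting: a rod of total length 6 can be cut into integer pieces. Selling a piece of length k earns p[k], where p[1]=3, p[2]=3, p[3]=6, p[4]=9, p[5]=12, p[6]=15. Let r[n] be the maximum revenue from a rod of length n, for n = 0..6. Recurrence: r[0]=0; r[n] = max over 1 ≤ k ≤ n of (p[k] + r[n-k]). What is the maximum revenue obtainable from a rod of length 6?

18

   n    0    1    2    3    4    5    6
r[n]    0    3    6    9   12   15   18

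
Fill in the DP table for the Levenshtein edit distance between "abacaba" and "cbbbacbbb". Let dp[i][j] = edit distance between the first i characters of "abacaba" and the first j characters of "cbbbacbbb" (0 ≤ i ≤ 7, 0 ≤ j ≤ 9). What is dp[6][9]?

   ''  c  b  b  b  a  c  b  b  b
''  0  1  2  3  4  5  6  7  8  9
 a  1  1  2  3  4  4  5  6  7  8
 b  2  2  1  2  3  4  5  5  6  7
 a  3  3  2  2  3  3  4  5  6  7
 c  4  3  3  3  3  4  3  4  5  6
 a  5  4  4  4  4  3  4  4  5  6
 b  6  5  4  4  4  4  4  4  4  5
 a  7  6  5  5  5  4  5  5  5  5

5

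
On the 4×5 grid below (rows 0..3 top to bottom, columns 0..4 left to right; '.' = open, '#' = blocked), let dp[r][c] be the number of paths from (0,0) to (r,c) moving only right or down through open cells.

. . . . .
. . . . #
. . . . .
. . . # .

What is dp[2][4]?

r\c   0   1   2   3   4
  0   1   1   1   1   1
  1   1   2   3   4   0
  2   1   3   6  10  10
  3   1   4  10   0  10

10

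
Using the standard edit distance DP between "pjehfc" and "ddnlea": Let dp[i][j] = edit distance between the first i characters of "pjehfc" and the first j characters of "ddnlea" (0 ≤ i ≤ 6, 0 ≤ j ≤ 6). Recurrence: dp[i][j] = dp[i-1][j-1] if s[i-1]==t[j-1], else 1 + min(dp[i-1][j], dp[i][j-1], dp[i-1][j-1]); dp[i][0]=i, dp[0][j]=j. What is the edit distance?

   ''  d  d  n  l  e  a
''  0  1  2  3  4  5  6
 p  1  1  2  3  4  5  6
 j  2  2  2  3  4  5  6
 e  3  3  3  3  4  4  5
 h  4  4  4  4  4  5  5
 f  5  5  5  5  5  5  6
 c  6  6  6  6  6  6  6

6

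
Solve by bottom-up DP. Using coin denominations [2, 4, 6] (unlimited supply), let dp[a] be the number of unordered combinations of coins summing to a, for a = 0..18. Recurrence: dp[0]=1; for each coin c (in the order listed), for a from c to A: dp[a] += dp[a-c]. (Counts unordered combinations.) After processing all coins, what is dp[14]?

8

after  coin     0     1     2     3     4     5     6     7     8     9    10    11    12    13    14    15    16    17    18
          2     1     0     1     0     1     0     1     0     1     0     1     0     1     0     1     0     1     0     1
          4     1     0     1     0     2     0     2     0     3     0     3     0     4     0     4     0     5     0     5
          6     1     0     1     0     2     0     3     0     4     0     5     0     7     0     8     0    10     0    12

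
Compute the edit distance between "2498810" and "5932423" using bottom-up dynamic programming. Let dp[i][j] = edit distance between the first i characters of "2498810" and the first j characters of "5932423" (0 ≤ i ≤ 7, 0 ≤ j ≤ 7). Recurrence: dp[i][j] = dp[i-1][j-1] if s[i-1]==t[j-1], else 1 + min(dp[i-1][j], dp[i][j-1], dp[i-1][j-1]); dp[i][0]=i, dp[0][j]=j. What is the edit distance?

7

   ''  5  9  3  2  4  2  3
''  0  1  2  3  4  5  6  7
 2  1  1  2  3  3  4  5  6
 4  2  2  2  3  4  3  4  5
 9  3  3  2  3  4  4  4  5
 8  4  4  3  3  4  5  5  5
 8  5  5  4  4  4  5  6  6
 1  6  6  5  5  5  5  6  7
 0  7  7  6  6  6  6  6  7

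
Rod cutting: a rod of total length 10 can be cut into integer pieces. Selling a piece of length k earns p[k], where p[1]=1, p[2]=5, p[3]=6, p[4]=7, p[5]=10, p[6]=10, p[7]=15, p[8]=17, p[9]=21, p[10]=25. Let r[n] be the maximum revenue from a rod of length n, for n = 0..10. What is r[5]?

11

   n    0    1    2    3    4    5    6    7    8    9   10
r[n]    0    1    5    6   10   11   15   16   20   21   25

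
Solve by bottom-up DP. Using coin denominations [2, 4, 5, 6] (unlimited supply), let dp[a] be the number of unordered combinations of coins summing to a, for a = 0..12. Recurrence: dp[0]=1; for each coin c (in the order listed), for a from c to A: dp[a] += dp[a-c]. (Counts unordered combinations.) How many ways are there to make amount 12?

after  coin     0     1     2     3     4     5     6     7     8     9    10    11    12
          2     1     0     1     0     1     0     1     0     1     0     1     0     1
          4     1     0     1     0     2     0     2     0     3     0     3     0     4
          5     1     0     1     0     2     1     2     1     3     2     4     2     5
          6     1     0     1     0     2     1     3     1     4     2     6     3     8

8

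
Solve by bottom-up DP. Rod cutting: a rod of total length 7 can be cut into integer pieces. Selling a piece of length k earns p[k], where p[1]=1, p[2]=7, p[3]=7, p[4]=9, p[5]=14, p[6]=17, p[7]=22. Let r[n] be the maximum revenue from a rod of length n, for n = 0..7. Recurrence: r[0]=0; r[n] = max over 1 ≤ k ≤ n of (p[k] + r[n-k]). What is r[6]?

   n    0    1    2    3    4    5    6    7
r[n]    0    1    7    8   14   15   21   22

21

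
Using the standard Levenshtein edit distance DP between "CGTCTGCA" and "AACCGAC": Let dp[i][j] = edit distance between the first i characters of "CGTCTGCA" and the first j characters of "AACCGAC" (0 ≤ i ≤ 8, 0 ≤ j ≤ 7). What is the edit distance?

   ''  A  A  C  C  G  A  C
''  0  1  2  3  4  5  6  7
 C  1  1  2  2  3  4  5  6
 G  2  2  2  3  3  3  4  5
 T  3  3  3  3  4  4  4  5
 C  4  4  4  3  3  4  5  4
 T  5  5  5  4  4  4  5  5
 G  6  6  6  5  5  4  5  6
 C  7  7  7  6  5  5  5  5
 A  8  7  7  7  6  6  5  6

6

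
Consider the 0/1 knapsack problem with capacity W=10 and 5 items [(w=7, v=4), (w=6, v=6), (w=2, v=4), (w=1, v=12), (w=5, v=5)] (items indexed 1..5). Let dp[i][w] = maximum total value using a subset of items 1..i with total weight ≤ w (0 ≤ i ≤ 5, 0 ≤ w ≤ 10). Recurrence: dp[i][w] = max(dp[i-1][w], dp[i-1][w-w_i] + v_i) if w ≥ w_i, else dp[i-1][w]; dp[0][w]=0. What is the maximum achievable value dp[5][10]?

22

i\w   0   1   2   3   4   5   6   7   8   9  10
  0   0   0   0   0   0   0   0   0   0   0   0
  1   0   0   0   0   0   0   0   4   4   4   4
  2   0   0   0   0   0   0   6   6   6   6   6
  3   0   0   4   4   4   4   6   6  10  10  10
  4   0  12  12  16  16  16  16  18  18  22  22
  5   0  12  12  16  16  16  17  18  21  22  22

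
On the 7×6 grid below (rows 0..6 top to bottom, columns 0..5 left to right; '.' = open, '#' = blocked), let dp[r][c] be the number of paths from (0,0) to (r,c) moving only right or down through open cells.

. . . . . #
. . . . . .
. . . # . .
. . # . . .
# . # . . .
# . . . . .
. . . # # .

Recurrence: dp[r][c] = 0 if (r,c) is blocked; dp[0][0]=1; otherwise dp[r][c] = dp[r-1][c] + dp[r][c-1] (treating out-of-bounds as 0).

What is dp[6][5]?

29

r\c   0   1   2   3   4   5
  0   1   1   1   1   1   0
  1   1   2   3   4   5   5
  2   1   3   6   0   5  10
  3   1   4   0   0   5  15
  4   0   4   0   0   5  20
  5   0   4   4   4   9  29
  6   0   4   8   0   0  29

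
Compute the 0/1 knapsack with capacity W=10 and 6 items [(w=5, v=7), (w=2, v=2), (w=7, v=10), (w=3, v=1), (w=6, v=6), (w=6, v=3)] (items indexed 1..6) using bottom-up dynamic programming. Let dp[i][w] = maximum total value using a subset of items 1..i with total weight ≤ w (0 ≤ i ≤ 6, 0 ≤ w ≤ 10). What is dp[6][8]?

10

i\w   0   1   2   3   4   5   6   7   8   9  10
  0   0   0   0   0   0   0   0   0   0   0   0
  1   0   0   0   0   0   7   7   7   7   7   7
  2   0   0   2   2   2   7   7   9   9   9   9
  3   0   0   2   2   2   7   7  10  10  12  12
  4   0   0   2   2   2   7   7  10  10  12  12
  5   0   0   2   2   2   7   7  10  10  12  12
  6   0   0   2   2   2   7   7  10  10  12  12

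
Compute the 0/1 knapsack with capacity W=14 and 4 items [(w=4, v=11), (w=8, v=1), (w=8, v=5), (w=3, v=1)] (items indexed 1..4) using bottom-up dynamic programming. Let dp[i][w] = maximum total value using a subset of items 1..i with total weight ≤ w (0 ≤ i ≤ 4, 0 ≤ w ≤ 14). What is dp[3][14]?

i\w   0   1   2   3   4   5   6   7   8   9  10  11  12  13  14
  0   0   0   0   0   0   0   0   0   0   0   0   0   0   0   0
  1   0   0   0   0  11  11  11  11  11  11  11  11  11  11  11
  2   0   0   0   0  11  11  11  11  11  11  11  11  12  12  12
  3   0   0   0   0  11  11  11  11  11  11  11  11  16  16  16
  4   0   0   0   1  11  11  11  12  12  12  12  12  16  16  16

16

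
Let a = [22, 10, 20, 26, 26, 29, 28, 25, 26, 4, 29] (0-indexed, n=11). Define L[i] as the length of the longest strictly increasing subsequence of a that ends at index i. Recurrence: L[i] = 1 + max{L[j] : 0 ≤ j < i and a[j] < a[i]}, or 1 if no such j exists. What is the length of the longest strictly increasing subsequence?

5

   i    0    1    2    3    4    5    6    7    8    9   10
a[i]   22   10   20   26   26   29   28   25   26    4   29
L[i]    1    1    2    3    3    4    4    3    4    1    5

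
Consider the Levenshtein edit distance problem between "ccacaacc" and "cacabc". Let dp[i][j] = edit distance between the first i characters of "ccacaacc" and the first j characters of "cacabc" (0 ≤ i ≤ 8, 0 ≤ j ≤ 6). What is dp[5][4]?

   ''  c  a  c  a  b  c
''  0  1  2  3  4  5  6
 c  1  0  1  2  3  4  5
 c  2  1  1  1  2  3  4
 a  3  2  1  2  1  2  3
 c  4  3  2  1  2  2  2
 a  5  4  3  2  1  2  3
 a  6  5  4  3  2  2  3
 c  7  6  5  4  3  3  2
 c  8  7  6  5  4  4  3

1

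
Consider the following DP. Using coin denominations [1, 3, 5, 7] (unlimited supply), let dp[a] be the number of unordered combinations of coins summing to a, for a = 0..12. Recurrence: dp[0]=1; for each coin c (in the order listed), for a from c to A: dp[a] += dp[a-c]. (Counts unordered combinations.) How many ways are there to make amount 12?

after  coin     0     1     2     3     4     5     6     7     8     9    10    11    12
          1     1     1     1     1     1     1     1     1     1     1     1     1     1
          3     1     1     1     2     2     2     3     3     3     4     4     4     5
          5     1     1     1     2     2     3     4     4     5     6     7     8     9
          7     1     1     1     2     2     3     4     5     6     7     9    10    12

12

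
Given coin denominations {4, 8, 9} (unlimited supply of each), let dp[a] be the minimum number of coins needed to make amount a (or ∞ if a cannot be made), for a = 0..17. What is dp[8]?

1

 a  0  1  2  3  4  5  6  7  8  9 10 11 12 13 14 15 16 17
dp  0  -  -  -  1  -  -  -  1  1  -  -  2  2  -  -  2  2
(- denotes ∞ / unreachable)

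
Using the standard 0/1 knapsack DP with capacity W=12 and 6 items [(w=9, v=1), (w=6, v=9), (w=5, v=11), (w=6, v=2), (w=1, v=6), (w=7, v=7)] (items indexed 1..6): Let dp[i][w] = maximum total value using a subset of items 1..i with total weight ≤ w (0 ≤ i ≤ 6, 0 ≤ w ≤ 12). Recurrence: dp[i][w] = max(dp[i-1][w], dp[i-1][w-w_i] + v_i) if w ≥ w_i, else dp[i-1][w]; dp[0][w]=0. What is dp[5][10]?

i\w   0   1   2   3   4   5   6   7   8   9  10  11  12
  0   0   0   0   0   0   0   0   0   0   0   0   0   0
  1   0   0   0   0   0   0   0   0   0   1   1   1   1
  2   0   0   0   0   0   0   9   9   9   9   9   9   9
  3   0   0   0   0   0  11  11  11  11  11  11  20  20
  4   0   0   0   0   0  11  11  11  11  11  11  20  20
  5   0   6   6   6   6  11  17  17  17  17  17  20  26
  6   0   6   6   6   6  11  17  17  17  17  17  20  26

17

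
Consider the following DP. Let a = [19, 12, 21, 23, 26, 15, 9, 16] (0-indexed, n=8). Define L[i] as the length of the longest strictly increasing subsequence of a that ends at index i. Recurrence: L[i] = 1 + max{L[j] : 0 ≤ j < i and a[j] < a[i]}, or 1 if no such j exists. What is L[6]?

   i    0    1    2    3    4    5    6    7
a[i]   19   12   21   23   26   15    9   16
L[i]    1    1    2    3    4    2    1    3

1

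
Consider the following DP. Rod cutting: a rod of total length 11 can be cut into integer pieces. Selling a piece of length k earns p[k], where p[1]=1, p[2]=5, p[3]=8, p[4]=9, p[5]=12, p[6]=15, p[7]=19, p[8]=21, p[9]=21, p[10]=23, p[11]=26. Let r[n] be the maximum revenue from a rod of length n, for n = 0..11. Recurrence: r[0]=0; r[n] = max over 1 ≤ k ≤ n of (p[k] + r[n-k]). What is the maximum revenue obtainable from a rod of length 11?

29

   n    0    1    2    3    4    5    6    7    8    9   10   11
r[n]    0    1    5    8   10   13   16   19   21   24   27   29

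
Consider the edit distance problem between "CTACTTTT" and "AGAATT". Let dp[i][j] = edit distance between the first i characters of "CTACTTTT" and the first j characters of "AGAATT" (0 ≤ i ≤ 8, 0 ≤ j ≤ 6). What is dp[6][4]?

5

   ''  A  G  A  A  T  T
''  0  1  2  3  4  5  6
 C  1  1  2  3  4  5  6
 T  2  2  2  3  4  4  5
 A  3  2  3  2  3  4  5
 C  4  3  3  3  3  4  5
 T  5  4  4  4  4  3  4
 T  6  5  5  5  5  4  3
 T  7  6  6  6  6  5  4
 T  8  7  7  7  7  6  5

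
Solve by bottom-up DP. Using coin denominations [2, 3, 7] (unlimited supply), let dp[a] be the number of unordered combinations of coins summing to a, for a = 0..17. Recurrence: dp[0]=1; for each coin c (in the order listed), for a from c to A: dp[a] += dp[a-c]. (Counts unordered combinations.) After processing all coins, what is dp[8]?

after  coin     0     1     2     3     4     5     6     7     8     9    10    11    12    13    14    15    16    17
          2     1     0     1     0     1     0     1     0     1     0     1     0     1     0     1     0     1     0
          3     1     0     1     1     1     1     2     1     2     2     2     2     3     2     3     3     3     3
          7     1     0     1     1     1     1     2     2     2     3     3     3     4     4     5     5     6     6

2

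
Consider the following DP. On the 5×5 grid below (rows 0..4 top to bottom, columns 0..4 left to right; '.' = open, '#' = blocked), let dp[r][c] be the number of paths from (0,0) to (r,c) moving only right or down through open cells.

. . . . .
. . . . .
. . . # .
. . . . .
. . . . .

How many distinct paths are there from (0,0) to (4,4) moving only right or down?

r\c   0   1   2   3   4
  0   1   1   1   1   1
  1   1   2   3   4   5
  2   1   3   6   0   5
  3   1   4  10  10  15
  4   1   5  15  25  40

40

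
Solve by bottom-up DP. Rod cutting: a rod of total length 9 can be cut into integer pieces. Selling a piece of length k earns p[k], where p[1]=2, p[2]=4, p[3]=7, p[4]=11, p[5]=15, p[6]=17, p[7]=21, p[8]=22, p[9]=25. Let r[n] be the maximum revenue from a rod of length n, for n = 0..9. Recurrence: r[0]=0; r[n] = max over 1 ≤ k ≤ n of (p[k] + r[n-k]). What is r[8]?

23

   n    0    1    2    3    4    5    6    7    8    9
r[n]    0    2    4    7   11   15   17   21   23   26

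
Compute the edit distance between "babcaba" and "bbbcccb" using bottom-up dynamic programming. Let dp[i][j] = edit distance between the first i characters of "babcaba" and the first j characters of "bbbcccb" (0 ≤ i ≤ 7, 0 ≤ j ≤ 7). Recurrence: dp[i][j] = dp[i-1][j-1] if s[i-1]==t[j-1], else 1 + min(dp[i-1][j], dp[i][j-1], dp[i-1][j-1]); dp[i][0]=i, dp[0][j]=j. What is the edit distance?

4

   ''  b  b  b  c  c  c  b
''  0  1  2  3  4  5  6  7
 b  1  0  1  2  3  4  5  6
 a  2  1  1  2  3  4  5  6
 b  3  2  1  1  2  3  4  5
 c  4  3  2  2  1  2  3  4
 a  5  4  3  3  2  2  3  4
 b  6  5  4  3  3  3  3  3
 a  7  6  5  4  4  4  4  4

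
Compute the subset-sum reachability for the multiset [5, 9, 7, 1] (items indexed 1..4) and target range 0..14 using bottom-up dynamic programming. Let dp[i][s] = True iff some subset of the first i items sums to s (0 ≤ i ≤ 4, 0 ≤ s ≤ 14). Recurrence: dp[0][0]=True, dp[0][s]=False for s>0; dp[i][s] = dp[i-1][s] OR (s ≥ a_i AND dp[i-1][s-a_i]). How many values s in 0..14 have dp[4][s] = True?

i\s   0   1   2   3   4   5   6   7   8   9  10  11  12  13  14
  0   T   F   F   F   F   F   F   F   F   F   F   F   F   F   F
  1   T   F   F   F   F   T   F   F   F   F   F   F   F   F   F
  2   T   F   F   F   F   T   F   F   F   T   F   F   F   F   T
  3   T   F   F   F   F   T   F   T   F   T   F   F   T   F   T
  4   T   T   F   F   F   T   T   T   T   T   T   F   T   T   T

11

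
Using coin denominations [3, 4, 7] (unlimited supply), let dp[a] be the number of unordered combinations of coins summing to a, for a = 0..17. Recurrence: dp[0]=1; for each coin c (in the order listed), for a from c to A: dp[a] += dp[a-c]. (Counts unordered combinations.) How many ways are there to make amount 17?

after  coin     0     1     2     3     4     5     6     7     8     9    10    11    12    13    14    15    16    17
          3     1     0     0     1     0     0     1     0     0     1     0     0     1     0     0     1     0     0
          4     1     0     0     1     1     0     1     1     1     1     1     1     2     1     1     2     2     1
          7     1     0     0     1     1     0     1     2     1     1     2     2     2     2     3     3     3     3

3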